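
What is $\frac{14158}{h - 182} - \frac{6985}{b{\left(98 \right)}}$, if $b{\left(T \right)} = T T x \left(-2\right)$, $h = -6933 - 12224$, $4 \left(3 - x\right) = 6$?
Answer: $- \frac{272837381}{557195268} \approx -0.48966$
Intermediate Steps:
$x = \frac{3}{2}$ ($x = 3 - \frac{3}{2} = \frac{3}{2} \approx 1.5$)
$h = -19157$
$b{\left(T \right)} = - 3 T^{2}$ ($b{\left(T \right)} = T T \frac{3}{2} \left(-2\right) = T^{2} \left(-3\right) = - 3 T^{2}$)
$\frac{14158}{h - 182} - \frac{6985}{b{\left(98 \right)}} = \frac{14158}{-19157 - 182} - \frac{6985}{\left(-3\right) 98^{2}} = \frac{14158}{-19339} - \frac{6985}{\left(-3\right) 9604} = 14158 \left(- \frac{1}{19339}\right) - \frac{6985}{-28812} = - \frac{14158}{19339} - - \frac{6985}{28812} = - \frac{14158}{19339} + \frac{6985}{28812} = - \frac{272837381}{557195268}$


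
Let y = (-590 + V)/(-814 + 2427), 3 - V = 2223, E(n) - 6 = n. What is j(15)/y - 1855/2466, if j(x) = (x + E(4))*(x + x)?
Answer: -298845605/692946 ≈ -431.27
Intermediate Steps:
E(n) = 6 + n
V = -2220 (V = 3 - 1*2223 = 3 - 2223 = -2220)
j(x) = 2*x*(10 + x) (j(x) = (x + (6 + 4))*(x + x) = (x + 10)*(2*x) = (10 + x)*(2*x) = 2*x*(10 + x))
y = -2810/1613 (y = (-590 - 2220)/(-814 + 2427) = -2810/1613 ≈ -1.7421)
j(15)/y - 1855/2466 = (2*15*(10 + 15))/(-2810/1613) - 1855/2466 = (2*15*25)*(-1613/2810) - 1855*1/2466 = 750*(-1613/2810) - 1855/2466 = -120975/281 - 1855/2466 = -298845605/692946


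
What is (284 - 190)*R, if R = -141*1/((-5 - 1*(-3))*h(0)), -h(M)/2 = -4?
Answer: 6627/8 ≈ 828.38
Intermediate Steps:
h(M) = 8 (h(M) = -2*(-4) = 8)
R = 141/16 (R = -141*1/(8*(-5 - 1*(-3))) = -141*1/(8*(-5 + 3)) = -141/((-2*8)) = -141/(-16) = -141*(-1/16) = 141/16 ≈ 8.8125)
(284 - 190)*R = (284 - 190)*(141/16) = 94*(141/16) = 6627/8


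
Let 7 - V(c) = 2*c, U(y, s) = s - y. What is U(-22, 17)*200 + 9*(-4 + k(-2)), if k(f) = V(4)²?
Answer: 7773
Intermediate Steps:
V(c) = 7 - 2*c
k(f) = 1 (k(f) = (7 - 2*4)² = (7 - 8)² = (-1)² = 1)
U(-22, 17)*200 + 9*(-4 + k(-2)) = (17 - 1*(-22))*200 + 9*(-4 + 1) = (17 + 22)*200 + 9*(-3) = 39*200 - 27 = 7800 - 27 = 7773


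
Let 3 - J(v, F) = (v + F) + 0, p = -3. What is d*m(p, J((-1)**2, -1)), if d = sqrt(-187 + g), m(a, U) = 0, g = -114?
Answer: 0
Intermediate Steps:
J(v, F) = 3 - F - v (J(v, F) = 3 - ((v + F) + 0) = 3 - ((F + v) + 0) = 3 - (F + v) = 3 + (-F - v) = 3 - F - v)
d = I*sqrt(301) (d = sqrt(-187 - 114) = sqrt(-301) = I*sqrt(301) ≈ 17.349*I)
d*m(p, J((-1)**2, -1)) = (I*sqrt(301))*0 = 0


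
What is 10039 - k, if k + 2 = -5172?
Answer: 15213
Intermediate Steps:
k = -5174 (k = -2 - 5172 = -5174)
10039 - k = 10039 - 1*(-5174) = 10039 + 5174 = 15213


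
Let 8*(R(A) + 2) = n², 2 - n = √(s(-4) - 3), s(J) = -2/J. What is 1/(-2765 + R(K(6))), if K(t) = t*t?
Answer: 16*I/(-44269*I + 4*√10) ≈ -0.00036143 + 1.0327e-7*I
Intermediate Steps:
K(t) = t²
n = 2 - I*√10/2 (n = 2 - √(-2/(-4) - 3) = 2 - √(-2*(-¼) - 3) = 2 - √(½ - 3) = 2 - √(-5/2) = 2 - I*√10/2 ≈ 2.0 - 1.5811*I)
R(A) = -2 + (2 - I*√10/2)²/8
1/(-2765 + R(K(6))) = 1/(-2765 + (-2 + (4 - I*√10)²/32)) = 1/(-2767 + (4 - I*√10)²/32)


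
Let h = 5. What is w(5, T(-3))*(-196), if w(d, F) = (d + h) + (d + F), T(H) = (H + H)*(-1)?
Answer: -4116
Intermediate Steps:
T(H) = -2*H (T(H) = (2*H)*(-1) = -2*H)
w(d, F) = 5 + F + 2*d (w(d, F) = (d + 5) + (d + F) = (5 + d) + (F + d) = 5 + F + 2*d)
w(5, T(-3))*(-196) = (5 - 2*(-3) + 2*5)*(-196) = (5 + 6 + 10)*(-196) = 21*(-196) = -4116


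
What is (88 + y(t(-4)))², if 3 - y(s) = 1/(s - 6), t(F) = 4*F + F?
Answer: 5602689/676 ≈ 8288.0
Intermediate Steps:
t(F) = 5*F
y(s) = 3 - 1/(-6 + s) (y(s) = 3 - 1/(s - 6) = 3 - 1/(-6 + s))
(88 + y(t(-4)))² = (88 + (-19 + 3*(5*(-4)))/(-6 + 5*(-4)))² = (88 + (-19 + 3*(-20))/(-6 - 20))² = (88 + (-19 - 60)/(-26))² = (88 - 1/26*(-79))² = (88 + 79/26)² = (2367/26)² = 5602689/676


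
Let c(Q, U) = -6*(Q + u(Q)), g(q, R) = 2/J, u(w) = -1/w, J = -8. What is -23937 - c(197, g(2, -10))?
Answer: -4482741/197 ≈ -22755.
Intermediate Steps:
g(q, R) = -¼ (g(q, R) = 2/(-8) = 2*(-⅛) = -¼)
c(Q, U) = -6*Q + 6/Q (c(Q, U) = -6*(Q - 1/Q) = -6*Q + 6/Q)
-23937 - c(197, g(2, -10)) = -23937 - (-6*197 + 6/197) = -23937 - (-1182 + 6*(1/197)) = -23937 - (-1182 + 6/197) = -23937 - 1*(-232848/197) = -23937 + 232848/197 = -4482741/197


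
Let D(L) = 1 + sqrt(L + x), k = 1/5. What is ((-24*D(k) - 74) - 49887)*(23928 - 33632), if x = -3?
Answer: 485054440 + 232896*I*sqrt(70)/5 ≈ 4.8505e+8 + 3.8971e+5*I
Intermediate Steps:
k = 1/5 (k = 1*(1/5) = 1/5 ≈ 0.20000)
D(L) = 1 + sqrt(-3 + L) (D(L) = 1 + sqrt(L - 3) = 1 + sqrt(-3 + L))
((-24*D(k) - 74) - 49887)*(23928 - 33632) = ((-24*(1 + sqrt(-3 + 1/5)) - 74) - 49887)*(23928 - 33632) = ((-24*(1 + sqrt(-14/5)) - 74) - 49887)*(-9704) = ((-24*(1 + I*sqrt(70)/5) - 74) - 49887)*(-9704) = (((-24 - 24*I*sqrt(70)/5) - 74) - 49887)*(-9704) = ((-98 - 24*I*sqrt(70)/5) - 49887)*(-9704) = (-49985 - 24*I*sqrt(70)/5)*(-9704) = 485054440 + 232896*I*sqrt(70)/5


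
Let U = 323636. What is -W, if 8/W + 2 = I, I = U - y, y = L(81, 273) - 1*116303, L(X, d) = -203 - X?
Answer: -8/440221 ≈ -1.8173e-5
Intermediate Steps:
y = -116587 (y = (-203 - 1*81) - 1*116303 = (-203 - 81) - 116303 = -284 - 116303 = -116587)
I = 440223 (I = 323636 - 1*(-116587) = 323636 + 116587 = 440223)
W = 8/440221 (W = 8/(-2 + 440223) = 8/440221 ≈ 1.8173e-5)
-W = -1*8/440221 = -8/440221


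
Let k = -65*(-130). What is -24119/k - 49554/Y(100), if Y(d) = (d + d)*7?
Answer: -4524979/118300 ≈ -38.250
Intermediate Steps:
Y(d) = 14*d (Y(d) = (2*d)*7 = 14*d)
k = 8450
-24119/k - 49554/Y(100) = -24119/8450 - 49554/(14*100) = -24119*1/8450 - 49554/1400 = -24119/8450 - 49554*1/1400 = -24119/8450 - 24777/700 = -4524979/118300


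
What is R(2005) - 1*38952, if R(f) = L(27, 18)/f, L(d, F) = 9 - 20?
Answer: -78098771/2005 ≈ -38952.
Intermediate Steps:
L(d, F) = -11
R(f) = -11/f
R(2005) - 1*38952 = -11/2005 - 1*38952 = -11*1/2005 - 38952 = -11/2005 - 38952 = -78098771/2005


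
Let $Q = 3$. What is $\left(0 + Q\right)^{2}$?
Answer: $9$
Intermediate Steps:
$\left(0 + Q\right)^{2} = \left(0 + 3\right)^{2} = 3^{2} = 9$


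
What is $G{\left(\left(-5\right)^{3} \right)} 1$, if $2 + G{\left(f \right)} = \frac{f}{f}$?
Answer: $-1$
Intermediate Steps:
$G{\left(f \right)} = -1$ ($G{\left(f \right)} = -2 + \frac{f}{f} = -2 + 1 = -1$)
$G{\left(\left(-5\right)^{3} \right)} 1 = \left(-1\right) 1 = -1$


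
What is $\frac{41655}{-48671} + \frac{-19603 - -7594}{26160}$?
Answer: $- \frac{558061613}{424411120} \approx -1.3149$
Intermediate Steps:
$\frac{41655}{-48671} + \frac{-19603 - -7594}{26160} = 41655 \left(- \frac{1}{48671}\right) + \left(-19603 + 7594\right) \frac{1}{26160} = - \frac{41655}{48671} - \frac{4003}{8720} = - \frac{558061613}{424411120}$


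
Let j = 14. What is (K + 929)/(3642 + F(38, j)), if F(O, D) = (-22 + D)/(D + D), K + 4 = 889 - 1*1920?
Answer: -371/12746 ≈ -0.029107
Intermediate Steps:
K = -1035 (K = -4 + (889 - 1*1920) = -4 + (889 - 1920) = -4 - 1031 = -1035)
F(O, D) = (-22 + D)/(2*D) (F(O, D) = (-22 + D)/((2*D)) = (-22 + D)*(1/(2*D)) = (-22 + D)/(2*D))
(K + 929)/(3642 + F(38, j)) = (-1035 + 929)/(3642 + (½)*(-22 + 14)/14) = -106/(3642 + (½)*(1/14)*(-8)) = -106/(3642 - 2/7) = -106/25492/7 = -106*7/25492 = -371/12746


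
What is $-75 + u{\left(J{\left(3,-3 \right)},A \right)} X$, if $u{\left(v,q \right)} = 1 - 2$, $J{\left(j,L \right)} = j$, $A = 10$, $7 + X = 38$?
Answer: $-106$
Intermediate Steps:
$X = 31$ ($X = -7 + 38 = 31$)
$u{\left(v,q \right)} = -1$ ($u{\left(v,q \right)} = 1 - 2 = -1$)
$-75 + u{\left(J{\left(3,-3 \right)},A \right)} X = -75 - 31 = -106$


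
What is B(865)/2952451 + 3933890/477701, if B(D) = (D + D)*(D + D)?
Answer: 13044328787290/1410388795151 ≈ 9.2487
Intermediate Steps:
B(D) = 4*D² (B(D) = (2*D)*(2*D) = 4*D²)
B(865)/2952451 + 3933890/477701 = (4*865²)/2952451 + 3933890/477701 = (4*748225)*(1/2952451) + 3933890*(1/477701) = 2992900*(1/2952451) + 3933890/477701 = 2992900/2952451 + 3933890/477701 = 13044328787290/1410388795151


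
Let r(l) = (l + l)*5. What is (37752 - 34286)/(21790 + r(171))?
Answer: 1733/11750 ≈ 0.14749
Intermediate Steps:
r(l) = 10*l (r(l) = (2*l)*5 = 10*l)
(37752 - 34286)/(21790 + r(171)) = (37752 - 34286)/(21790 + 10*171) = 3466/(21790 + 1710) = 3466/23500 = 3466*(1/23500) = 1733/11750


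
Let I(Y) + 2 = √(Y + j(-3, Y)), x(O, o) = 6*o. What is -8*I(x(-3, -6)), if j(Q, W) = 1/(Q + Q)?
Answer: 16 - 4*I*√1302/3 ≈ 16.0 - 48.111*I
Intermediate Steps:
j(Q, W) = 1/(2*Q)
I(Y) = -2 + √(-⅙ + Y) (I(Y) = -2 + √(Y + (½)/(-3)) = -2 + √(Y + (½)*(-⅓)) = -2 + √(Y - ⅙) = -2 + √(-⅙ + Y))
-8*I(x(-3, -6)) = -8*(-2 + √(-6 + 36*(6*(-6)))/6) = -8*(-2 + √(-6 + 36*(-36))/6) = -8*(-2 + √(-6 - 1296)/6) = -8*(-2 + √(-1302)/6) = -8*(-2 + (I*√1302)/6) = -8*(-2 + I*√1302/6) = 16 - 4*I*√1302/3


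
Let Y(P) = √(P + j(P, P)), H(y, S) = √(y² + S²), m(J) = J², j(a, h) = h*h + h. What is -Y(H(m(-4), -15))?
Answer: -481^(¼)*√(2 + √481) ≈ -22.910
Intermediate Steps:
j(a, h) = h + h² (j(a, h) = h² + h = h + h²)
H(y, S) = √(S² + y²)
Y(P) = √(P + P*(1 + P))
-Y(H(m(-4), -15)) = -√(√((-15)² + ((-4)²)²)*(2 + √((-15)² + ((-4)²)²))) = -√(√(225 + 16²)*(2 + √(225 + 16²))) = -√(√(225 + 256)*(2 + √(225 + 256))) = -√(√481*(2 + √481)) = -481^(¼)*√(2 + √481)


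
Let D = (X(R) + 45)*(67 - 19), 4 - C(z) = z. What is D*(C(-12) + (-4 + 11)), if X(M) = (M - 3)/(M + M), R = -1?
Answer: 51888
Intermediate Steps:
X(M) = (-3 + M)/(2*M) (X(M) = (-3 + M)/((2*M)) = (-3 + M)*(1/(2*M)) = (-3 + M)/(2*M))
C(z) = 4 - z
D = 2256 (D = ((1/2)*(-3 - 1)/(-1) + 45)*(67 - 19) = ((1/2)*(-1)*(-4) + 45)*48 = (2 + 45)*48 = 47*48 = 2256)
D*(C(-12) + (-4 + 11)) = 2256*((4 - 1*(-12)) + (-4 + 11)) = 2256*((4 + 12) + 7) = 2256*(16 + 7) = 2256*23 = 51888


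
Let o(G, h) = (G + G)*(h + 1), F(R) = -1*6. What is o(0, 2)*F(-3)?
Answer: 0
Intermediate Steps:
F(R) = -6
o(G, h) = 2*G*(1 + h) (o(G, h) = (2*G)*(1 + h) = 2*G*(1 + h))
o(0, 2)*F(-3) = (2*0*(1 + 2))*(-6) = (2*0*3)*(-6) = 0*(-6) = 0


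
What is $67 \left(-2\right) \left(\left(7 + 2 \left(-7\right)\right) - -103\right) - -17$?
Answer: $-12847$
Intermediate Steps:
$67 \left(-2\right) \left(\left(7 + 2 \left(-7\right)\right) - -103\right) - -17 = - 134 \left(\left(7 - 14\right) + 103\right) + \left(-178 + 195\right) = - 134 \left(-7 + 103\right) + 17 = \left(-134\right) 96 + 17 = -12864 + 17 = -12847$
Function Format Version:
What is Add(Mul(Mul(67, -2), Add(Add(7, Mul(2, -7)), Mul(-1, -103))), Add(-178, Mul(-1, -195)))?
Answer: -12847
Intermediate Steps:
Add(Mul(Mul(67, -2), Add(Add(7, Mul(2, -7)), Mul(-1, -103))), Add(-178, Mul(-1, -195))) = Add(Mul(-134, Add(Add(7, -14), 103)), Add(-178, 195)) = Add(Mul(-134, Add(-7, 103)), 17) = Add(Mul(-134, 96), 17) = Add(-12864, 17) = -12847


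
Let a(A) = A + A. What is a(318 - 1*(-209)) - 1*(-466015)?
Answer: 467069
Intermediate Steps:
a(A) = 2*A
a(318 - 1*(-209)) - 1*(-466015) = 2*(318 - 1*(-209)) - 1*(-466015) = 2*(318 + 209) + 466015 = 2*527 + 466015 = 1054 + 466015 = 467069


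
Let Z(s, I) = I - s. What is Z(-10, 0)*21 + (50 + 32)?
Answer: 292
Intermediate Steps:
Z(-10, 0)*21 + (50 + 32) = (0 - 1*(-10))*21 + (50 + 32) = (0 + 10)*21 + 82 = 10*21 + 82 = 210 + 82 = 292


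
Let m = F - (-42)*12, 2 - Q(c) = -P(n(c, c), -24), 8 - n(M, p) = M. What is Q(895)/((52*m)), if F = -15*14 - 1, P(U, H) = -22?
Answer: -5/3809 ≈ -0.0013127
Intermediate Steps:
n(M, p) = 8 - M
F = -211 (F = -210 - 1 = -211)
Q(c) = -20 (Q(c) = 2 - (-1)*(-22) = 2 - 1*22 = 2 - 22 = -20)
m = 293 (m = -211 - (-42)*12 = -211 - 1*(-504) = -211 + 504 = 293)
Q(895)/((52*m)) = -20/(52*293) = -20/15236 = -20*1/15236 = -5/3809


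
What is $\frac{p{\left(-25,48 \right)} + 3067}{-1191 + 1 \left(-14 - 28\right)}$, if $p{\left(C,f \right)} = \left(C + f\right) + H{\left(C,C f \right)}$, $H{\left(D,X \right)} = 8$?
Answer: $- \frac{3098}{1233} \approx -2.5126$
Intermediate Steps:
$p{\left(C,f \right)} = 8 + C + f$ ($p{\left(C,f \right)} = \left(C + f\right) + 8 = 8 + C + f$)
$\frac{p{\left(-25,48 \right)} + 3067}{-1191 + 1 \left(-14 - 28\right)} = \frac{\left(8 - 25 + 48\right) + 3067}{-1191 + 1 \left(-14 - 28\right)} = \frac{31 + 3067}{-1191 + 1 \left(-42\right)} = \frac{3098}{-1191 - 42} = \frac{3098}{-1233} = 3098 \left(- \frac{1}{1233}\right) = - \frac{3098}{1233}$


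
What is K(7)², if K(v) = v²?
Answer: 2401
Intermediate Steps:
K(7)² = (7²)² = 49² = 2401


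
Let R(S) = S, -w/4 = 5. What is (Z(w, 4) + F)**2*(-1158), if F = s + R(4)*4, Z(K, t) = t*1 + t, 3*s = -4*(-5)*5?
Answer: -11419424/3 ≈ -3.8065e+6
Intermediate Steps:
w = -20 (w = -4*5 = -20)
s = 100/3 (s = (-4*(-5)*5)/3 = (20*5)/3 = (1/3)*100 = 100/3 ≈ 33.333)
Z(K, t) = 2*t (Z(K, t) = t + t = 2*t)
F = 148/3 (F = 100/3 + 4*4 = 100/3 + 16 = 148/3 ≈ 49.333)
(Z(w, 4) + F)**2*(-1158) = (2*4 + 148/3)**2*(-1158) = (8 + 148/3)**2*(-1158) = (172/3)**2*(-1158) = (29584/9)*(-1158) = -11419424/3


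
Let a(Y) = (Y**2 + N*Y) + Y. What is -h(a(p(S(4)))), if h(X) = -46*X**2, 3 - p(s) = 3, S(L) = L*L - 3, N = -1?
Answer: 0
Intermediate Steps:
S(L) = -3 + L**2 (S(L) = L**2 - 3 = -3 + L**2)
p(s) = 0 (p(s) = 3 - 1*3 = 3 - 3 = 0)
a(Y) = Y**2 (a(Y) = (Y**2 - Y) + Y = Y**2)
-h(a(p(S(4)))) = -(-46)*(0**2)**2 = -(-46)*0**2 = -(-46)*0 = -1*0 = 0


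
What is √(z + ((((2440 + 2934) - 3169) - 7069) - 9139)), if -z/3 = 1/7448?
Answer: I*√3963185186/532 ≈ 118.33*I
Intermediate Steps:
z = -3/7448 ≈ -0.00040279
√(z + ((((2440 + 2934) - 3169) - 7069) - 9139)) = √(-3/7448 + ((((2440 + 2934) - 3169) - 7069) - 9139)) = √(-3/7448 + (((5374 - 3169) - 7069) - 9139)) = √(-3/7448 + ((2205 - 7069) - 9139)) = √(-3/7448 + (-4864 - 9139)) = √(-3/7448 - 14003) = √(-104294347/7448) = I*√3963185186/532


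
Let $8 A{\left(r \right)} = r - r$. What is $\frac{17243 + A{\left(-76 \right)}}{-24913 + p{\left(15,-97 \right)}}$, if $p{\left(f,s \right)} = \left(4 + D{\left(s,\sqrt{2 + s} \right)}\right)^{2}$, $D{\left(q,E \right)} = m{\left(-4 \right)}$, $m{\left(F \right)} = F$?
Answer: $- \frac{17243}{24913} \approx -0.69213$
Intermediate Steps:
$A{\left(r \right)} = 0$ ($A{\left(r \right)} = \frac{r - r}{8} = \frac{1}{8} \cdot 0 = 0$)
$D{\left(q,E \right)} = -4$
$p{\left(f,s \right)} = 0$ ($p{\left(f,s \right)} = \left(4 - 4\right)^{2} = 0^{2} = 0$)
$\frac{17243 + A{\left(-76 \right)}}{-24913 + p{\left(15,-97 \right)}} = \frac{17243 + 0}{-24913 + 0} = \frac{17243}{-24913} = 17243 \left(- \frac{1}{24913}\right) = - \frac{17243}{24913}$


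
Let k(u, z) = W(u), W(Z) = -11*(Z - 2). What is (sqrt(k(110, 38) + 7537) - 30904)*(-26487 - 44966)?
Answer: 2208183512 - 71453*sqrt(6349) ≈ 2.2025e+9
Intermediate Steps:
W(Z) = 22 - 11*Z (W(Z) = -11*(-2 + Z) = 22 - 11*Z)
k(u, z) = 22 - 11*u
(sqrt(k(110, 38) + 7537) - 30904)*(-26487 - 44966) = (sqrt((22 - 11*110) + 7537) - 30904)*(-26487 - 44966) = (sqrt((22 - 1210) + 7537) - 30904)*(-71453) = (sqrt(-1188 + 7537) - 30904)*(-71453) = (sqrt(6349) - 30904)*(-71453) = (-30904 + sqrt(6349))*(-71453) = 2208183512 - 71453*sqrt(6349)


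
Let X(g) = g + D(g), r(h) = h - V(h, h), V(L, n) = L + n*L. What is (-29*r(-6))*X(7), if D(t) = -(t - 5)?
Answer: 5220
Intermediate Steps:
D(t) = 5 - t (D(t) = -(-5 + t) = 5 - t)
V(L, n) = L + L*n
r(h) = h - h*(1 + h)
X(g) = 5 (X(g) = g + (5 - g) = 5)
(-29*r(-6))*X(7) = -(-29)*(-6)²*5 = -(-29)*36*5 = -29*(-36)*5 = 1044*5 = 5220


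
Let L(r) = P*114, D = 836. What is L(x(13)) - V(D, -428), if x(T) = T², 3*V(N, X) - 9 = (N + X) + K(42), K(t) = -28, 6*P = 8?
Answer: 67/3 ≈ 22.333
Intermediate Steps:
P = 4/3 (P = (⅙)*8 = 4/3 ≈ 1.3333)
V(N, X) = -19/3 + N/3 + X/3 (V(N, X) = 3 + ((N + X) - 28)/3 = 3 + (-28 + N + X)/3 = 3 + (-28/3 + N/3 + X/3) = -19/3 + N/3 + X/3)
L(r) = 152 (L(r) = (4/3)*114 = 152)
L(x(13)) - V(D, -428) = 152 - (-19/3 + (⅓)*836 + (⅓)*(-428)) = 152 - (-19/3 + 836/3 - 428/3) = 152 - 1*389/3 = 152 - 389/3 = 67/3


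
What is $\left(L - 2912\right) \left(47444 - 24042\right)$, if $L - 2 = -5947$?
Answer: $-207271514$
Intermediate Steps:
$L = -5945$ ($L = 2 - 5947 = -5945$)
$\left(L - 2912\right) \left(47444 - 24042\right) = \left(-5945 - 2912\right) \left(47444 - 24042\right) = \left(-8857\right) 23402 = -207271514$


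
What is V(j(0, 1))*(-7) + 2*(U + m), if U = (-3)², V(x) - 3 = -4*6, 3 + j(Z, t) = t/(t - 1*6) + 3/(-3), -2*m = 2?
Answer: 163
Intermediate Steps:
m = -1 (m = -½*2 = -1)
j(Z, t) = -4 + t/(-6 + t) (j(Z, t) = -3 + (t/(t - 1*6) + 3/(-3)) = -3 + (t/(t - 6) + 3*(-⅓)) = -3 + (t/(-6 + t) - 1) = -3 + (-1 + t/(-6 + t)) = -4 + t/(-6 + t))
V(x) = -21 (V(x) = 3 - 4*6 = 3 - 24 = -21)
U = 9
V(j(0, 1))*(-7) + 2*(U + m) = -21*(-7) + 2*(9 - 1) = 147 + 2*8 = 147 + 16 = 163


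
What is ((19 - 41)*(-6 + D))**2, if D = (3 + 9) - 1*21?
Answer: 108900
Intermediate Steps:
D = -9 (D = 12 - 21 = -9)
((19 - 41)*(-6 + D))**2 = ((19 - 41)*(-6 - 9))**2 = (-22*(-15))**2 = 330**2 = 108900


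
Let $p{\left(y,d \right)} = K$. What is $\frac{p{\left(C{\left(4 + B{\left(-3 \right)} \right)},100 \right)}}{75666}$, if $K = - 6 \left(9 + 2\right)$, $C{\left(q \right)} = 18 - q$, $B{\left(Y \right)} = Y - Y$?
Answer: $- \frac{11}{12611} \approx -0.00087225$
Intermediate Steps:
$B{\left(Y \right)} = 0$
$K = -66$ ($K = \left(-6\right) 11 = -66$)
$p{\left(y,d \right)} = -66$
$\frac{p{\left(C{\left(4 + B{\left(-3 \right)} \right)},100 \right)}}{75666} = - \frac{66}{75666} = \left(-66\right) \frac{1}{75666} = - \frac{11}{12611}$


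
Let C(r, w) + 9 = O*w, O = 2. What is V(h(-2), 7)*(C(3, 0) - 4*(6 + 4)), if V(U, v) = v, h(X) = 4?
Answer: -343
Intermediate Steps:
C(r, w) = -9 + 2*w
V(h(-2), 7)*(C(3, 0) - 4*(6 + 4)) = 7*((-9 + 2*0) - 4*(6 + 4)) = 7*((-9 + 0) - 4*10) = 7*(-9 - 40) = 7*(-49) = -343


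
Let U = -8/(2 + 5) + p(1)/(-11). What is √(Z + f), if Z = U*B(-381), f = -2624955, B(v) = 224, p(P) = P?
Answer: I*√317652995/11 ≈ 1620.3*I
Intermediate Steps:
U = -95/77 (U = -8/(2 + 5) + 1/(-11) = -8/7 + 1*(-1/11) = -8*⅐ - 1/11 = -8/7 - 1/11 = -95/77 ≈ -1.2338)
Z = -3040/11 (Z = -95/77*224 = -3040/11 ≈ -276.36)
√(Z + f) = √(-3040/11 - 2624955) = √(-28877545/11) = I*√317652995/11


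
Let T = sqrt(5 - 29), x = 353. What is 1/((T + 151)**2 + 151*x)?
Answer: -I/(-76080*I + 604*sqrt(6)) ≈ 1.3139e-5 - 2.5551e-7*I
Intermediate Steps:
T = 2*I*sqrt(6) (T = sqrt(-24) = 2*I*sqrt(6) ≈ 4.899*I)
1/((T + 151)**2 + 151*x) = 1/((2*I*sqrt(6) + 151)**2 + 151*353) = 1/((151 + 2*I*sqrt(6))**2 + 53303) = 1/(53303 + (151 + 2*I*sqrt(6))**2)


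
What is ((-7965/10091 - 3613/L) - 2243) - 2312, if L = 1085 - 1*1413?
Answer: -15042511377/3309848 ≈ -4544.8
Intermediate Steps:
L = -328 (L = 1085 - 1413 = -328)
((-7965/10091 - 3613/L) - 2243) - 2312 = ((-7965/10091 - 3613/(-328)) - 2243) - 2312 = ((-7965*1/10091 - 3613*(-1/328)) - 2243) - 2312 = ((-7965/10091 + 3613/328) - 2243) - 2312 = (33846263/3309848 - 2243) - 2312 = -7390142801/3309848 - 2312 = -15042511377/3309848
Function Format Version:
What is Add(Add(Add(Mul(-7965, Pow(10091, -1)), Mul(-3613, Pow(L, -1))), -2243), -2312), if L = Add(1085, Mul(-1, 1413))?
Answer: Rational(-15042511377, 3309848) ≈ -4544.8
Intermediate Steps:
L = -328 (L = Add(1085, -1413) = -328)
Add(Add(Add(Mul(-7965, Pow(10091, -1)), Mul(-3613, Pow(L, -1))), -2243), -2312) = Add(Add(Add(Mul(-7965, Pow(10091, -1)), Mul(-3613, Pow(-328, -1))), -2243), -2312) = Add(Add(Add(Mul(-7965, Rational(1, 10091)), Mul(-3613, Rational(-1, 328))), -2243), -2312) = Add(Add(Add(Rational(-7965, 10091), Rational(3613, 328)), -2243), -2312) = Add(Add(Rational(33846263, 3309848), -2243), -2312) = Add(Rational(-7390142801, 3309848), -2312) = Rational(-15042511377, 3309848)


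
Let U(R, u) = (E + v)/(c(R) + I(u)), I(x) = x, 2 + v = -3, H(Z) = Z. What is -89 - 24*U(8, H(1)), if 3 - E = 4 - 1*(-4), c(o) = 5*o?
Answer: -3409/41 ≈ -83.146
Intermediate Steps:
v = -5 (v = -2 - 3 = -5)
E = -5 (E = 3 - (4 - 1*(-4)) = 3 - (4 + 4) = 3 - 1*8 = 3 - 8 = -5)
U(R, u) = -10/(u + 5*R) (U(R, u) = (-5 - 5)/(5*R + u) = -10/(u + 5*R))
-89 - 24*U(8, H(1)) = -89 - (-240)/(1 + 5*8) = -89 - (-240)/(1 + 40) = -89 - (-240)/41 = -89 - 24*(-10/41) = -89 + 240/41 = -3409/41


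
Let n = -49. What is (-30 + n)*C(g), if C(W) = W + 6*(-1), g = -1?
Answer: 553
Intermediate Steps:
C(W) = -6 + W (C(W) = W - 6 = -6 + W)
(-30 + n)*C(g) = (-30 - 49)*(-6 - 1) = -79*(-7) = 553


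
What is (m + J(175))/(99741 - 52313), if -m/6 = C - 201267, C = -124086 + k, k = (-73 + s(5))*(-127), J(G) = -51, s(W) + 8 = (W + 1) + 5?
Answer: 1898727/47428 ≈ 40.034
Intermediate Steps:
s(W) = -2 + W (s(W) = -8 + ((W + 1) + 5) = -8 + ((1 + W) + 5) = -8 + (6 + W) = -2 + W)
k = 8890 (k = (-73 + (-2 + 5))*(-127) = (-73 + 3)*(-127) = -70*(-127) = 8890)
C = -115196 (C = -124086 + 8890 = -115196)
m = 1898778 (m = -6*(-115196 - 201267) = -6*(-316463) = 1898778)
(m + J(175))/(99741 - 52313) = (1898778 - 51)/(99741 - 52313) = 1898727/47428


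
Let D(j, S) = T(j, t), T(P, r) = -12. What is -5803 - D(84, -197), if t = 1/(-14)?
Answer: -5791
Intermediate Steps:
t = -1/14 (t = 1*(-1/14) = -1/14 ≈ -0.071429)
D(j, S) = -12
-5803 - D(84, -197) = -5803 - 1*(-12) = -5803 + 12 = -5791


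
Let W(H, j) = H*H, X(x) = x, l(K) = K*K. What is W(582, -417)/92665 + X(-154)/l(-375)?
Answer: 9523758418/2606203125 ≈ 3.6543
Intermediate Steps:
l(K) = K²
W(H, j) = H²
W(582, -417)/92665 + X(-154)/l(-375) = 582²/92665 - 154/((-375)²) = 338724*(1/92665) - 154/140625 = 338724/92665 - 154*1/140625 = 338724/92665 - 154/140625 = 9523758418/2606203125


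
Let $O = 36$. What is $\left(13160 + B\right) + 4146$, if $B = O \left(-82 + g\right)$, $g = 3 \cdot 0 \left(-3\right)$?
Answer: $14354$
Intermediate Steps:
$g = 0$ ($g = 0 \left(-3\right) = 0$)
$B = -2952$ ($B = 36 \left(-82 + 0\right) = 36 \left(-82\right) = -2952$)
$\left(13160 + B\right) + 4146 = \left(13160 - 2952\right) + 4146 = 10208 + 4146 = 14354$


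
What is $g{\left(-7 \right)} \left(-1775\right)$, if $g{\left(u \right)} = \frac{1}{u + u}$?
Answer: $\frac{1775}{14} \approx 126.79$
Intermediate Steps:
$g{\left(u \right)} = \frac{1}{2 u}$
$g{\left(-7 \right)} \left(-1775\right) = \frac{1}{2 \left(-7\right)} \left(-1775\right) = \frac{1}{2} \left(- \frac{1}{7}\right) \left(-1775\right) = \left(- \frac{1}{14}\right) \left(-1775\right) = \frac{1775}{14}$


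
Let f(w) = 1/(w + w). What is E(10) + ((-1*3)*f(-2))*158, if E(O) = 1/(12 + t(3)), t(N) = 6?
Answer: 1067/9 ≈ 118.56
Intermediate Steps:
f(w) = 1/(2*w)
E(O) = 1/18 (E(O) = 1/(12 + 6) = 1/18)
E(10) + ((-1*3)*f(-2))*158 = 1/18 + ((-1*3)*((½)/(-2)))*158 = 1/18 - 3*(-1)/(2*2)*158 = 1/18 - 3*(-¼)*158 = 1/18 + (¾)*158 = 1/18 + 237/2 = 1067/9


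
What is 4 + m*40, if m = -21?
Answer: -836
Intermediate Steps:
4 + m*40 = 4 - 21*40 = 4 - 840 = -836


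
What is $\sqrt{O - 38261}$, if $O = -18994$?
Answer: $i \sqrt{57255} \approx 239.28 i$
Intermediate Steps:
$\sqrt{O - 38261} = \sqrt{-18994 - 38261} = \sqrt{-57255} = i \sqrt{57255}$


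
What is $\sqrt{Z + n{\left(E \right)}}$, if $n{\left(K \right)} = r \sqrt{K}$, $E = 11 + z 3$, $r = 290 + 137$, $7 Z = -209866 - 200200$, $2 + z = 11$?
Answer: $\frac{\sqrt{-2870462 + 20923 \sqrt{38}}}{7} \approx 236.53 i$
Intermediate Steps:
$z = 9$ ($z = -2 + 11 = 9$)
$Z = - \frac{410066}{7}$ ($Z = \frac{-209866 - 200200}{7} = \frac{1}{7} \left(-410066\right) = - \frac{410066}{7} \approx -58581.0$)
$r = 427$
$E = 38$ ($E = 11 + 9 \cdot 3 = 11 + 27 = 38$)
$n{\left(K \right)} = 427 \sqrt{K}$
$\sqrt{Z + n{\left(E \right)}} = \sqrt{- \frac{410066}{7} + 427 \sqrt{38}}$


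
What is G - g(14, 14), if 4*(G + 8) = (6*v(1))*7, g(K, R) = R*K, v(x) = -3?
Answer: -471/2 ≈ -235.50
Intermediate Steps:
g(K, R) = K*R
G = -79/2 (G = -8 + ((6*(-3))*7)/4 = -8 + (-18*7)/4 = -8 + (¼)*(-126) = -8 - 63/2 = -79/2 ≈ -39.500)
G - g(14, 14) = -79/2 - 14*14 = -79/2 - 1*196 = -79/2 - 196 = -471/2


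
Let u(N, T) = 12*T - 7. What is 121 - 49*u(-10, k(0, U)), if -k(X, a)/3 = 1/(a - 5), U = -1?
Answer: 170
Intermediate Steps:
k(X, a) = -3/(-5 + a) (k(X, a) = -3/(a - 5) = -3/(-5 + a))
u(N, T) = -7 + 12*T
121 - 49*u(-10, k(0, U)) = 121 - 49*(-7 + 12*(-3/(-5 - 1))) = 121 - 49*(-7 + 12*(-3/(-6))) = 121 - 49*(-7 + 12*(-3*(-⅙))) = 121 - 49*(-7 + 12*(½)) = 121 - 49*(-7 + 6) = 121 - 49*(-1) = 121 + 49 = 170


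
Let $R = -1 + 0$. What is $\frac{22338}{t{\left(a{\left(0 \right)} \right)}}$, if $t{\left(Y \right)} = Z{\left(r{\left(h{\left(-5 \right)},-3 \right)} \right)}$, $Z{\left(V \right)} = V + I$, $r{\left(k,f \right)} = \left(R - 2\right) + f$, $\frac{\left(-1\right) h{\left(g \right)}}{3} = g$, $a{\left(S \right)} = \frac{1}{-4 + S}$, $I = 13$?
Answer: $\frac{22338}{7} \approx 3191.1$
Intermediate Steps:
$R = -1$
$h{\left(g \right)} = - 3 g$
$r{\left(k,f \right)} = -3 + f$ ($r{\left(k,f \right)} = \left(-1 - 2\right) + f = -3 + f$)
$Z{\left(V \right)} = 13 + V$ ($Z{\left(V \right)} = V + 13 = 13 + V$)
$t{\left(Y \right)} = 7$ ($t{\left(Y \right)} = 13 - 6 = 7$)
$\frac{22338}{t{\left(a{\left(0 \right)} \right)}} = \frac{22338}{7}$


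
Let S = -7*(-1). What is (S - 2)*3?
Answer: 15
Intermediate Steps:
S = 7
(S - 2)*3 = (7 - 2)*3 = 5*3 = 15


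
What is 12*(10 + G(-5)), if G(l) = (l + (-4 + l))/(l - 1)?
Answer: 148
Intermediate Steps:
G(l) = (-4 + 2*l)/(-1 + l)
12*(10 + G(-5)) = 12*(10 + 2*(-2 - 5)/(-1 - 5)) = 12*(10 + 2*(-7)/(-6)) = 12*(10 + 2*(-⅙)*(-7)) = 12*(10 + 7/3) = 12*(37/3) = 148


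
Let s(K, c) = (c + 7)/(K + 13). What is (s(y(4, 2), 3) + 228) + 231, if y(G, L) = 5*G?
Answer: 15157/33 ≈ 459.30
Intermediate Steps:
s(K, c) = (7 + c)/(13 + K)
(s(y(4, 2), 3) + 228) + 231 = ((7 + 3)/(13 + 5*4) + 228) + 231 = (10/(13 + 20) + 228) + 231 = (10/33 + 228) + 231 = 7534/33 + 231 = 15157/33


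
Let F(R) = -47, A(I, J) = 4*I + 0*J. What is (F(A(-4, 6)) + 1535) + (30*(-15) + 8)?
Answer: 1046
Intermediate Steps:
A(I, J) = 4*I (A(I, J) = 4*I + 0 = 4*I)
(F(A(-4, 6)) + 1535) + (30*(-15) + 8) = (-47 + 1535) + (30*(-15) + 8) = 1488 + (-450 + 8) = 1488 - 442 = 1046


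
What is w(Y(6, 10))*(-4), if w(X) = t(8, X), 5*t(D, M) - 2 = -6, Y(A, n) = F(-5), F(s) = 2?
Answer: 16/5 ≈ 3.2000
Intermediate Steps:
Y(A, n) = 2
t(D, M) = -4/5 (t(D, M) = 2/5 + (1/5)*(-6) = 2/5 - 6/5 = -4/5)
w(X) = -4/5
w(Y(6, 10))*(-4) = -4/5*(-4) = 16/5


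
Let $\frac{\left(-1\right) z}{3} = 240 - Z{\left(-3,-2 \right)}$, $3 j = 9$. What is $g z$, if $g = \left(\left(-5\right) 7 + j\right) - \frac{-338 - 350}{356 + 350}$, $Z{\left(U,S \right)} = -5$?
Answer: $\frac{8049720}{353} \approx 22804.0$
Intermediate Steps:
$j = 3$ ($j = \frac{1}{3} \cdot 9 = 3$)
$g = - \frac{10952}{353}$ ($g = \left(\left(-5\right) 7 + 3\right) - \frac{-338 - 350}{356 + 350} = \left(-35 + 3\right) - - \frac{688}{706} = -32 - \left(-688\right) \frac{1}{706} = -32 - - \frac{344}{353} = -32 + \frac{344}{353} = - \frac{10952}{353} \approx -31.025$)
$z = -735$ ($z = - 3 \left(240 - -5\right) = - 3 \left(240 + 5\right) = \left(-3\right) 245 = -735$)
$g z = \left(- \frac{10952}{353}\right) \left(-735\right) = \frac{8049720}{353}$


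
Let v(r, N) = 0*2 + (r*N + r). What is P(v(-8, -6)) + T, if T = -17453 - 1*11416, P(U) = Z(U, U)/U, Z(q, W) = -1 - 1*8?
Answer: -1154769/40 ≈ -28869.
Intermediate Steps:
v(r, N) = r + N*r (v(r, N) = 0 + (N*r + r) = 0 + (r + N*r) = r + N*r)
Z(q, W) = -9 (Z(q, W) = -1 - 8 = -9)
P(U) = -9/U
T = -28869 (T = -17453 - 11416 = -28869)
P(v(-8, -6)) + T = -9*(-1/(8*(1 - 6))) - 28869 = -9/((-8*(-5))) - 28869 = -9/40 - 28869 = -1154769/40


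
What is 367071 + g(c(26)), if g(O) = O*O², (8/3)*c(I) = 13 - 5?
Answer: 367098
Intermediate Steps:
c(I) = 3 (c(I) = 3*(13 - 5)/8 = (3/8)*8 = 3)
g(O) = O³
367071 + g(c(26)) = 367071 + 3³ = 367071 + 27 = 367098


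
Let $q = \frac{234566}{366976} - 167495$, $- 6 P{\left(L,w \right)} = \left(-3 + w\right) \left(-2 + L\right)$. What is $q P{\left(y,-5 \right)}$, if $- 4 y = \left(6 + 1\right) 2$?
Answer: $\frac{112688419349}{91744} \approx 1.2283 \cdot 10^{6}$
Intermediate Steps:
$y = - \frac{7}{2}$ ($y = - \frac{\left(6 + 1\right) 2}{4} = - \frac{7 \cdot 2}{4} = \left(- \frac{1}{4}\right) 14 = - \frac{7}{2} \approx -3.5$)
$P{\left(L,w \right)} = - \frac{\left(-3 + w\right) \left(-2 + L\right)}{6}$
$q = - \frac{30733205277}{183488}$ ($q = 234566 \cdot \frac{1}{366976} - 167495 = \frac{117283}{183488} - 167495 = - \frac{30733205277}{183488} \approx -1.6749 \cdot 10^{5}$)
$q P{\left(y,-5 \right)} = - \frac{30733205277 \left(-1 + \frac{1}{2} \left(- \frac{7}{2}\right) + \frac{1}{3} \left(-5\right) - \left(- \frac{7}{12}\right) \left(-5\right)\right)}{183488} = - \frac{30733205277 \left(-1 - \frac{7}{4} - \frac{5}{3} - \frac{35}{12}\right)}{183488} = \left(- \frac{30733205277}{183488}\right) \left(- \frac{22}{3}\right) = \frac{112688419349}{91744}$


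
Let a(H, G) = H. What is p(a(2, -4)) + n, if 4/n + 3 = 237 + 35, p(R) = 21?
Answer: 5653/269 ≈ 21.015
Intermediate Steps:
n = 4/269 (n = 4/(-3 + (237 + 35)) = 4/(-3 + 272) = 4/269 ≈ 0.014870)
p(a(2, -4)) + n = 21 + 4/269 = 5653/269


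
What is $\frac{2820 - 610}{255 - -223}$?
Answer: $\frac{1105}{239} \approx 4.6234$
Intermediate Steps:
$\frac{2820 - 610}{255 - -223} = \frac{2210}{255 + \left(-201 + 424\right)} = \frac{2210}{255 + 223} = \frac{2210}{478} = 2210 \cdot \frac{1}{478} = \frac{1105}{239}$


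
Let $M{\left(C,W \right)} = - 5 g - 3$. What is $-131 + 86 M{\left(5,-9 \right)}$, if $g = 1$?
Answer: $-819$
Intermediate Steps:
$M{\left(C,W \right)} = -8$ ($M{\left(C,W \right)} = \left(-5\right) 1 - 3 = -5 - 3 = -8$)
$-131 + 86 M{\left(5,-9 \right)} = -131 + 86 \left(-8\right) = -131 - 688 = -819$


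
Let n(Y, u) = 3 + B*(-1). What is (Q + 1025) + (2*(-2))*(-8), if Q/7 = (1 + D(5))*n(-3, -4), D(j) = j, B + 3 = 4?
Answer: 1141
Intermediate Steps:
B = 1 (B = -3 + 4 = 1)
n(Y, u) = 2 (n(Y, u) = 3 + 1*(-1) = 3 - 1 = 2)
Q = 84 (Q = 7*((1 + 5)*2) = 7*(6*2) = 7*12 = 84)
(Q + 1025) + (2*(-2))*(-8) = (84 + 1025) + (2*(-2))*(-8) = 1109 - 4*(-8) = 1109 + 32 = 1141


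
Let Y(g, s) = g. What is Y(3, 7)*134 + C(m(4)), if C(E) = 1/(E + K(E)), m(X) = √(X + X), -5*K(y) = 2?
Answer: 39401/98 + 25*√2/98 ≈ 402.41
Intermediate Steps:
K(y) = -⅖ (K(y) = -⅕*2 = -⅖)
m(X) = √2*√X (m(X) = √(2*X) = √2*√X)
C(E) = 1/(-⅖ + E) (C(E) = 1/(E - ⅖) = 1/(-⅖ + E))
Y(3, 7)*134 + C(m(4)) = 3*134 + 5/(-2 + 5*(√2*√4)) = 402 + 5/(-2 + 5*(√2*2)) = 402 + 5/(-2 + 5*(2*√2)) = 402 + 5/(-2 + 10*√2)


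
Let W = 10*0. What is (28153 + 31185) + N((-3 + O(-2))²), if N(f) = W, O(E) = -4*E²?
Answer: 59338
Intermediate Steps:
W = 0
N(f) = 0
(28153 + 31185) + N((-3 + O(-2))²) = (28153 + 31185) + 0 = 59338 + 0 = 59338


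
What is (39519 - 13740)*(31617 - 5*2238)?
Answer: 526587633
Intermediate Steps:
(39519 - 13740)*(31617 - 5*2238) = 25779*(31617 - 11190) = 25779*20427 = 526587633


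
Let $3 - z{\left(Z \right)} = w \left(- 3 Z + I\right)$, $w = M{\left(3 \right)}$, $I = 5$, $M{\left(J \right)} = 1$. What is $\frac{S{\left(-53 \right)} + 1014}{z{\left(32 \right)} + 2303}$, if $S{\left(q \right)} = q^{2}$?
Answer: $\frac{3823}{2397} \approx 1.5949$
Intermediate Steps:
$w = 1$
$z{\left(Z \right)} = -2 + 3 Z$ ($z{\left(Z \right)} = 3 - 1 \left(- 3 Z + 5\right) = 3 - 1 \left(5 - 3 Z\right) = 3 - \left(5 - 3 Z\right) = 3 + \left(-5 + 3 Z\right) = -2 + 3 Z$)
$\frac{S{\left(-53 \right)} + 1014}{z{\left(32 \right)} + 2303} = \frac{\left(-53\right)^{2} + 1014}{\left(-2 + 3 \cdot 32\right) + 2303} = \frac{2809 + 1014}{\left(-2 + 96\right) + 2303} = \frac{3823}{94 + 2303} = \frac{3823}{2397}$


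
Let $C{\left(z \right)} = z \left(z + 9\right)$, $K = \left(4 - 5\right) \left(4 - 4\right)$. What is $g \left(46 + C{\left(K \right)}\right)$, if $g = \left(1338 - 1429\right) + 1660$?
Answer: $72174$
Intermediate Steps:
$K = 0$ ($K = \left(-1\right) 0 = 0$)
$C{\left(z \right)} = z \left(9 + z\right)$
$g = 1569$ ($g = -91 + 1660 = 1569$)
$g \left(46 + C{\left(K \right)}\right) = 1569 \left(46 + 0 \left(9 + 0\right)\right) = 1569 \left(46 + 0 \cdot 9\right) = 1569 \left(46 + 0\right) = 1569 \cdot 46 = 72174$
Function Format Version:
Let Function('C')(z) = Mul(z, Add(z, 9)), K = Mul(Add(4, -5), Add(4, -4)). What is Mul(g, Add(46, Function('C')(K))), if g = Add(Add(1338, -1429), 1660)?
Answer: 72174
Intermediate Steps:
K = 0 (K = Mul(-1, 0) = 0)
Function('C')(z) = Mul(z, Add(9, z))
g = 1569 (g = Add(-91, 1660) = 1569)
Mul(g, Add(46, Function('C')(K))) = Mul(1569, Add(46, Mul(0, Add(9, 0)))) = Mul(1569, Add(46, Mul(0, 9))) = Mul(1569, Add(46, 0)) = Mul(1569, 46) = 72174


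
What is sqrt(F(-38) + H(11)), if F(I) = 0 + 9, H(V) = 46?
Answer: sqrt(55) ≈ 7.4162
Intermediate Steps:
F(I) = 9
sqrt(F(-38) + H(11)) = sqrt(9 + 46) = sqrt(55)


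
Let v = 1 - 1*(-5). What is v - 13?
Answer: -7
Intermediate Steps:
v = 6 (v = 1 + 5 = 6)
v - 13 = 6 - 13 = -7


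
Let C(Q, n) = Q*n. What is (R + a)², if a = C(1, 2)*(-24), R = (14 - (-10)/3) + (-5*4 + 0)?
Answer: 23104/9 ≈ 2567.1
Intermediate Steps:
R = -8/3 (R = (14 - (-10)/3) + (-20 + 0) = (14 - 1*(-10/3)) - 20 = (14 + 10/3) - 20 = 52/3 - 20 = -8/3 ≈ -2.6667)
a = -48 (a = (1*2)*(-24) = 2*(-24) = -48)
(R + a)² = (-8/3 - 48)² = (-152/3)² = 23104/9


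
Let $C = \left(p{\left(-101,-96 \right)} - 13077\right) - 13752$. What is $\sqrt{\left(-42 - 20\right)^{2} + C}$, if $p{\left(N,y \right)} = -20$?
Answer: $i \sqrt{23005} \approx 151.67 i$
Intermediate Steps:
$C = -26849$ ($C = \left(-20 - 13077\right) - 13752 = -13097 - 13752 = -26849$)
$\sqrt{\left(-42 - 20\right)^{2} + C} = \sqrt{\left(-42 - 20\right)^{2} - 26849} = \sqrt{\left(-62\right)^{2} - 26849} = \sqrt{3844 - 26849} = \sqrt{-23005} = i \sqrt{23005}$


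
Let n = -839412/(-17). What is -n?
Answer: -839412/17 ≈ -49377.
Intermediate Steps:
n = 839412/17 (n = -839412*(-1)/17 = -46634*(-18/17) = 839412/17 ≈ 49377.)
-n = -1*839412/17 = -839412/17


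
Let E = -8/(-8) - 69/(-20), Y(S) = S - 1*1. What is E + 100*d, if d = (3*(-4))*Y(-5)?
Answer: 144089/20 ≈ 7204.5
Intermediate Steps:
Y(S) = -1 + S (Y(S) = S - 1 = -1 + S)
d = 72 (d = (3*(-4))*(-1 - 5) = -12*(-6) = 72)
E = 89/20 (E = -8*(-⅛) - 69*(-1/20) = 1 + 69/20 = 89/20 ≈ 4.4500)
E + 100*d = 89/20 + 100*72 = 89/20 + 7200 = 144089/20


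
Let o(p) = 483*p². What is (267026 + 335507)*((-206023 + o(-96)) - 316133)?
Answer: 2367455792676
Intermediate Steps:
(267026 + 335507)*((-206023 + o(-96)) - 316133) = (267026 + 335507)*((-206023 + 483*(-96)²) - 316133) = 602533*((-206023 + 483*9216) - 316133) = 602533*((-206023 + 4451328) - 316133) = 602533*(4245305 - 316133) = 602533*3929172 = 2367455792676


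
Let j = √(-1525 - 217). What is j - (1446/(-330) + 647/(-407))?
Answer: 12152/2035 + I*√1742 ≈ 5.9715 + 41.737*I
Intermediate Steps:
j = I*√1742 (j = √(-1742) = I*√1742 ≈ 41.737*I)
j - (1446/(-330) + 647/(-407)) = I*√1742 - (1446/(-330) + 647/(-407)) = I*√1742 - (1446*(-1/330) + 647*(-1/407)) = I*√1742 - (-241/55 - 647/407) = I*√1742 - 1*(-12152/2035) = I*√1742 + 12152/2035 = 12152/2035 + I*√1742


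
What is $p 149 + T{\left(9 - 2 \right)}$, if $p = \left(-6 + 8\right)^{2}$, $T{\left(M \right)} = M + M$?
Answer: $610$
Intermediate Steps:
$T{\left(M \right)} = 2 M$
$p = 4$ ($p = 2^{2} = 4$)
$p 149 + T{\left(9 - 2 \right)} = 4 \cdot 149 + 2 \left(9 - 2\right) = 596 + 2 \left(9 - 2\right) = 596 + 2 \cdot 7 = 596 + 14 = 610$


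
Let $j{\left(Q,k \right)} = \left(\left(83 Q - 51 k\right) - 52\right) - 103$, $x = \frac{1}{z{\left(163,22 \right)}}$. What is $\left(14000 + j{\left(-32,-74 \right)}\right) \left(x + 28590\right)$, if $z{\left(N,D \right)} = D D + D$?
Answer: $\frac{216462852983}{506} \approx 4.2779 \cdot 10^{8}$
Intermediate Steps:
$z{\left(N,D \right)} = D + D^{2}$ ($z{\left(N,D \right)} = D^{2} + D = D + D^{2}$)
$x = \frac{1}{506}$ ($x = \frac{1}{22 \left(1 + 22\right)} = \frac{1}{22 \cdot 23} = \frac{1}{506} \approx 0.0019763$)
$j{\left(Q,k \right)} = -155 - 51 k + 83 Q$ ($j{\left(Q,k \right)} = \left(\left(- 51 k + 83 Q\right) - 52\right) - 103 = \left(-52 - 51 k + 83 Q\right) - 103 = -155 - 51 k + 83 Q$)
$\left(14000 + j{\left(-32,-74 \right)}\right) \left(x + 28590\right) = \left(14000 - -963\right) \left(\frac{1}{506} + 28590\right) = \left(14000 - -963\right) \frac{14466541}{506} = \left(14000 + 963\right) \frac{14466541}{506} = 14963 \cdot \frac{14466541}{506} = \frac{216462852983}{506}$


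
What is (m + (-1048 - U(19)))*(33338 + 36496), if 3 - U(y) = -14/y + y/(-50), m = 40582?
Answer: 1311251683713/475 ≈ 2.7605e+9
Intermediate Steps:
U(y) = 3 + 14/y + y/50 (U(y) = 3 - (-14/y + y/(-50)) = 3 - (-14/y + y*(-1/50)) = 3 - (-14/y - y/50) = 3 + (14/y + y/50) = 3 + 14/y + y/50)
(m + (-1048 - U(19)))*(33338 + 36496) = (40582 + (-1048 - (3 + 14/19 + (1/50)*19)))*(33338 + 36496) = (40582 + (-1048 - (3 + 14*(1/19) + 19/50)))*69834 = (40582 + (-1048 - (3 + 14/19 + 19/50)))*69834 = (40582 + (-1048 - 1*3911/950))*69834 = (40582 + (-1048 - 3911/950))*69834 = (40582 - 999511/950)*69834 = (37553389/950)*69834 = 1311251683713/475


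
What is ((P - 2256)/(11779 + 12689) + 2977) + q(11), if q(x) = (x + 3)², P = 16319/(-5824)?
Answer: 452144523073/142501632 ≈ 3172.9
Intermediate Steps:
P = -16319/5824 (P = 16319*(-1/5824) = -16319/5824 ≈ -2.8020)
q(x) = (3 + x)²
((P - 2256)/(11779 + 12689) + 2977) + q(11) = ((-16319/5824 - 2256)/(11779 + 12689) + 2977) + (3 + 11)² = (-13155263/5824/24468 + 2977) + 14² = (-13155263/5824*1/24468 + 2977) + 196 = (-13155263/142501632 + 2977) + 196 = 424214203201/142501632 + 196 = 452144523073/142501632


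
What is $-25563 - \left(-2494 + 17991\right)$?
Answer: $-41060$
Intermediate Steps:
$-25563 - \left(-2494 + 17991\right) = -25563 - 15497 = -41060$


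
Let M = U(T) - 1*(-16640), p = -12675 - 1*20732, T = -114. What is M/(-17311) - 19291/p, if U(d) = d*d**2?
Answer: 7038856347/82615511 ≈ 85.200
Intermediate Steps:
p = -33407 (p = -12675 - 20732 = -33407)
U(d) = d**3
M = -1464904 (M = (-114)**3 - 1*(-16640) = -1481544 + 16640 = -1464904)
M/(-17311) - 19291/p = -1464904/(-17311) - 19291/(-33407) = -1464904*(-1/17311) - 19291*(-1/33407) = 209272/2473 + 19291/33407 = 7038856347/82615511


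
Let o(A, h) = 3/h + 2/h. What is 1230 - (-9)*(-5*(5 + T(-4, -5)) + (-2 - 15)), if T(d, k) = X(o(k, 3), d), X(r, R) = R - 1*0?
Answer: 1032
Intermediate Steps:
o(A, h) = 5/h
X(r, R) = R (X(r, R) = R + 0 = R)
T(d, k) = d
1230 - (-9)*(-5*(5 + T(-4, -5)) + (-2 - 15)) = 1230 - (-9)*(-5*(5 - 4) + (-2 - 15)) = 1230 - (-9)*(-5*1 - 17) = 1230 - (-9)*(-5 - 17) = 1230 - (-9)*(-22) = 1230 - 1*198 = 1230 - 198 = 1032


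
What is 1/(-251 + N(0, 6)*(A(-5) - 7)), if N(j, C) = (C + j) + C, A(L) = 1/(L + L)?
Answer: -5/1681 ≈ -0.0029744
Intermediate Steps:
A(L) = 1/(2*L)
N(j, C) = j + 2*C
1/(-251 + N(0, 6)*(A(-5) - 7)) = 1/(-251 + (0 + 2*6)*((½)/(-5) - 7)) = 1/(-251 + (0 + 12)*((½)*(-⅕) - 7)) = 1/(-251 + 12*(-⅒ - 7)) = 1/(-251 + 12*(-71/10)) = 1/(-251 - 426/5) = 1/(-1681/5) = -5/1681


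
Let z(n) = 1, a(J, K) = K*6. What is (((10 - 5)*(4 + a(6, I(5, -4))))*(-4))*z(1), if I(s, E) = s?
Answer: -680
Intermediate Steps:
a(J, K) = 6*K
(((10 - 5)*(4 + a(6, I(5, -4))))*(-4))*z(1) = (((10 - 5)*(4 + 6*5))*(-4))*1 = ((5*(4 + 30))*(-4))*1 = ((5*34)*(-4))*1 = (170*(-4))*1 = -680*1 = -680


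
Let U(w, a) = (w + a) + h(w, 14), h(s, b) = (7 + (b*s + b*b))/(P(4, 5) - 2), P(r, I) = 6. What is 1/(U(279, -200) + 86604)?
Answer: 4/350841 ≈ 1.1401e-5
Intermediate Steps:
h(s, b) = 7/4 + b²/4 + b*s/4 (h(s, b) = (7 + (b*s + b*b))/(6 - 2) = (7 + (b*s + b²))/4 = (7 + (b² + b*s))*(¼) = (7 + b² + b*s)*(¼) = 7/4 + b²/4 + b*s/4)
U(w, a) = 203/4 + a + 9*w/2 (U(w, a) = (w + a) + (7/4 + (¼)*14² + (¼)*14*w) = (a + w) + (7/4 + (¼)*196 + 7*w/2) = (a + w) + (7/4 + 49 + 7*w/2) = (a + w) + (203/4 + 7*w/2) = 203/4 + a + 9*w/2)
1/(U(279, -200) + 86604) = 1/((203/4 - 200 + (9/2)*279) + 86604) = 1/((203/4 - 200 + 2511/2) + 86604) = 1/(4425/4 + 86604) = 1/(350841/4) = 4/350841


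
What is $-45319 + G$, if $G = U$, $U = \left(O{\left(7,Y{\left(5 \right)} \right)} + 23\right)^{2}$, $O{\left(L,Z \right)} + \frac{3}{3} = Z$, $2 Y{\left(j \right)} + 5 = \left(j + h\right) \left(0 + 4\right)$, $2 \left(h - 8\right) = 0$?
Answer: $- \frac{172995}{4} \approx -43249.0$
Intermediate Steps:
$h = 8$ ($h = 8 + \frac{1}{2} \cdot 0 = 8 + 0 = 8$)
$Y{\left(j \right)} = \frac{27}{2} + 2 j$ ($Y{\left(j \right)} = - \frac{5}{2} + \frac{\left(j + 8\right) \left(0 + 4\right)}{2} = - \frac{5}{2} + \frac{\left(8 + j\right) 4}{2} = - \frac{5}{2} + \frac{32 + 4 j}{2} = - \frac{5}{2} + \left(16 + 2 j\right) = \frac{27}{2} + 2 j$)
$O{\left(L,Z \right)} = -1 + Z$
$U = \frac{8281}{4}$ ($U = \left(\left(-1 + \left(\frac{27}{2} + 2 \cdot 5\right)\right) + 23\right)^{2} = \left(\left(-1 + \left(\frac{27}{2} + 10\right)\right) + 23\right)^{2} = \left(\left(-1 + \frac{47}{2}\right) + 23\right)^{2} = \left(\frac{45}{2} + 23\right)^{2} = \left(\frac{91}{2}\right)^{2} = \frac{8281}{4} \approx 2070.3$)
$G = \frac{8281}{4} \approx 2070.3$
$-45319 + G = -45319 + \frac{8281}{4} = - \frac{172995}{4}$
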